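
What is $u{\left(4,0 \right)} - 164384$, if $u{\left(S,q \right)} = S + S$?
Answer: $-164376$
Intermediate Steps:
$u{\left(S,q \right)} = 2 S$
$u{\left(4,0 \right)} - 164384 = 2 \cdot 4 - 164384 = 8 - 164384 = -164376$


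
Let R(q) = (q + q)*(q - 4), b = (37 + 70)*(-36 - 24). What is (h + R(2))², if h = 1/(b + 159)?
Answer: 2508907921/39200121 ≈ 64.003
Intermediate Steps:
b = -6420 (b = 107*(-60) = -6420)
R(q) = 2*q*(-4 + q) (R(q) = (2*q)*(-4 + q) = 2*q*(-4 + q))
h = -1/6261 (h = 1/(-6420 + 159) = 1/(-6261) = -1/6261 ≈ -0.00015972)
(h + R(2))² = (-1/6261 + 2*2*(-4 + 2))² = (-1/6261 + 2*2*(-2))² = (-1/6261 - 8)² = (-50089/6261)² = 2508907921/39200121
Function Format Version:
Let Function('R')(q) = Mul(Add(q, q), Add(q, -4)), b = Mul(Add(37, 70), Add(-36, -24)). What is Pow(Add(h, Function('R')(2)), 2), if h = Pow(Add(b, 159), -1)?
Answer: Rational(2508907921, 39200121) ≈ 64.003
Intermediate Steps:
b = -6420 (b = Mul(107, -60) = -6420)
Function('R')(q) = Mul(2, q, Add(-4, q)) (Function('R')(q) = Mul(Mul(2, q), Add(-4, q)) = Mul(2, q, Add(-4, q)))
h = Rational(-1, 6261) (h = Pow(Add(-6420, 159), -1) = Pow(-6261, -1) = Rational(-1, 6261) ≈ -0.00015972)
Pow(Add(h, Function('R')(2)), 2) = Pow(Add(Rational(-1, 6261), Mul(2, 2, Add(-4, 2))), 2) = Pow(Add(Rational(-1, 6261), Mul(2, 2, -2)), 2) = Pow(Add(Rational(-1, 6261), -8), 2) = Pow(Rational(-50089, 6261), 2) = Rational(2508907921, 39200121)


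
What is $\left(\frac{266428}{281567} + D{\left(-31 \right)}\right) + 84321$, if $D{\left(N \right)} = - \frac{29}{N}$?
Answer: $\frac{736018765928}{8728577} \approx 84323.0$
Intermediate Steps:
$\left(\frac{266428}{281567} + D{\left(-31 \right)}\right) + 84321 = \left(\frac{266428}{281567} - \frac{29}{-31}\right) + 84321 = \left(266428 \cdot \frac{1}{281567} - - \frac{29}{31}\right) + 84321 = \left(\frac{266428}{281567} + \frac{29}{31}\right) + 84321 = \frac{16424711}{8728577} + 84321 = \frac{736018765928}{8728577}$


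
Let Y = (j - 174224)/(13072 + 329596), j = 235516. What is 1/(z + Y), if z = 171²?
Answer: 85667/2505004070 ≈ 3.4198e-5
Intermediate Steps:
z = 29241
Y = 15323/85667 (Y = (235516 - 174224)/(13072 + 329596) = 61292/342668 = 61292*(1/342668) = 15323/85667 ≈ 0.17887)
1/(z + Y) = 1/(29241 + 15323/85667) = 1/(2505004070/85667) = 85667/2505004070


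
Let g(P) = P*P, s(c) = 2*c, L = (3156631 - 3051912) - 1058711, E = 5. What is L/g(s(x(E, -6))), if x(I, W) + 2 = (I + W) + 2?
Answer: -238498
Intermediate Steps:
L = -953992 (L = 104719 - 1058711 = -953992)
x(I, W) = I + W (x(I, W) = -2 + ((I + W) + 2) = -2 + (2 + I + W) = I + W)
g(P) = P²
L/g(s(x(E, -6))) = -953992*1/(4*(5 - 6)²) = -953992/((2*(-1))²) = -953992/((-2)²) = -953992/4 = -953992*¼ = -238498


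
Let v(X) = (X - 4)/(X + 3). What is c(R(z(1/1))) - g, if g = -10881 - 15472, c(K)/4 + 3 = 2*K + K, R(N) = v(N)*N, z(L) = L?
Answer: 26332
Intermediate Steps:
v(X) = (-4 + X)/(3 + X)
R(N) = N*(-4 + N)/(3 + N) (R(N) = ((-4 + N)/(3 + N))*N = N*(-4 + N)/(3 + N))
c(K) = -12 + 12*K (c(K) = -12 + 4*(2*K + K) = -12 + 4*(3*K) = -12 + 12*K)
g = -26353
c(R(z(1/1))) - g = (-12 + 12*((-4 + 1/1)/(1*(3 + 1/1)))) - 1*(-26353) = (-12 + 12*(1*(-4 + 1)/(3 + 1))) + 26353 = (-12 + 12*(1*(-3)/4)) + 26353 = (-12 + 12*(1*(¼)*(-3))) + 26353 = (-12 + 12*(-¾)) + 26353 = (-12 - 9) + 26353 = -21 + 26353 = 26332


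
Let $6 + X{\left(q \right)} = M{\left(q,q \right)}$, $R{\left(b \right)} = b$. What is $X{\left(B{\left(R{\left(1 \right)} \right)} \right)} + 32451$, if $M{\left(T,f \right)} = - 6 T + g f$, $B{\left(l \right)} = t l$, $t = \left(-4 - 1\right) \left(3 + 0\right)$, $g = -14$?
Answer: $32745$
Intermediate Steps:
$t = -15$ ($t = \left(-5\right) 3 = -15$)
$B{\left(l \right)} = - 15 l$
$M{\left(T,f \right)} = - 14 f - 6 T$ ($M{\left(T,f \right)} = - 6 T - 14 f = - 14 f - 6 T$)
$X{\left(q \right)} = -6 - 20 q$
$X{\left(B{\left(R{\left(1 \right)} \right)} \right)} + 32451 = \left(-6 - 20 \left(\left(-15\right) 1\right)\right) + 32451 = \left(-6 - -300\right) + 32451 = \left(-6 + 300\right) + 32451 = 294 + 32451 = 32745$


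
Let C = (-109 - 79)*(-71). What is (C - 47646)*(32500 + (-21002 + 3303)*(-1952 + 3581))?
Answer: 987753966958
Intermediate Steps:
C = 13348 (C = -188*(-71) = 13348)
(C - 47646)*(32500 + (-21002 + 3303)*(-1952 + 3581)) = (13348 - 47646)*(32500 + (-21002 + 3303)*(-1952 + 3581)) = -34298*(32500 - 17699*1629) = -34298*(32500 - 28831671) = -34298*(-28799171) = 987753966958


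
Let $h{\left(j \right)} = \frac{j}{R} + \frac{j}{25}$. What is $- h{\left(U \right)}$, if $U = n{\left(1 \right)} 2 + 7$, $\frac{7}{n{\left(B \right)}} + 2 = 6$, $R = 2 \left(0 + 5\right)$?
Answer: $- \frac{147}{100} \approx -1.47$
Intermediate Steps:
$R = 10$ ($R = 2 \cdot 5 = 10$)
$n{\left(B \right)} = \frac{7}{4}$ ($n{\left(B \right)} = \frac{7}{-2 + 6} = \frac{7}{4}$)
$U = \frac{21}{2}$ ($U = \frac{7}{4} \cdot 2 + 7 = \frac{7}{2} + 7 = \frac{21}{2} \approx 10.5$)
$h{\left(j \right)} = \frac{7 j}{50}$ ($h{\left(j \right)} = \frac{j}{10} + \frac{j}{25} = \frac{7 j}{50}$)
$- h{\left(U \right)} = - \frac{7 \cdot 21}{50 \cdot 2} = \left(-1\right) \frac{147}{100} = - \frac{147}{100}$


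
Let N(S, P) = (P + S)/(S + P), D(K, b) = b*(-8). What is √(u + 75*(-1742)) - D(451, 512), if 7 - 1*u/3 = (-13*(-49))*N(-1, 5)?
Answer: 4096 + 94*I*√15 ≈ 4096.0 + 364.06*I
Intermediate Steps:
D(K, b) = -8*b
N(S, P) = 1 (N(S, P) = (P + S)/(P + S) = 1)
u = -1890 (u = 21 - 3*(-13*(-49)) = 21 - 1911 = -1890)
√(u + 75*(-1742)) - D(451, 512) = √(-1890 + 75*(-1742)) - (-8)*512 = √(-1890 - 130650) - 1*(-4096) = √(-132540) + 4096 = 94*I*√15 + 4096 = 4096 + 94*I*√15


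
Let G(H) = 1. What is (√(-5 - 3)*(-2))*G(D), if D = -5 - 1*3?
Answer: -4*I*√2 ≈ -5.6569*I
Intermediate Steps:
D = -8 (D = -5 - 3 = -8)
(√(-5 - 3)*(-2))*G(D) = (√(-5 - 3)*(-2))*1 = (√(-8)*(-2))*1 = ((2*I*√2)*(-2))*1 = -4*I*√2*1 = -4*I*√2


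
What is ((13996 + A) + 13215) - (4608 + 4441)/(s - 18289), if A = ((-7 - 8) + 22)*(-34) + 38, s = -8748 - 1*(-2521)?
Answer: 662210725/24516 ≈ 27011.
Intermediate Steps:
s = -6227 (s = -8748 + 2521 = -6227)
A = -200 (A = (-15 + 22)*(-34) + 38 = 7*(-34) + 38 = -238 + 38 = -200)
((13996 + A) + 13215) - (4608 + 4441)/(s - 18289) = ((13996 - 200) + 13215) - (4608 + 4441)/(-6227 - 18289) = (13796 + 13215) - 9049/(-24516) = 27011 - 9049*(-1)/24516 = 27011 - 1*(-9049/24516) = 27011 + 9049/24516 = 662210725/24516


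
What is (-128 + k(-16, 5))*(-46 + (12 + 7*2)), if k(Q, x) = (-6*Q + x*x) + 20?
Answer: -260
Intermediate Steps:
k(Q, x) = 20 + x² - 6*Q (k(Q, x) = (-6*Q + x²) + 20 = (x² - 6*Q) + 20 = 20 + x² - 6*Q)
(-128 + k(-16, 5))*(-46 + (12 + 7*2)) = (-128 + (20 + 5² - 6*(-16)))*(-46 + (12 + 7*2)) = (-128 + (20 + 25 + 96))*(-46 + (12 + 14)) = (-128 + 141)*(-46 + 26) = 13*(-20) = -260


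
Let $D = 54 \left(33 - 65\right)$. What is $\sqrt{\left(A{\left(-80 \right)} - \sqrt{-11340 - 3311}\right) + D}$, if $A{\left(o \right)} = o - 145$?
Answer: $\sqrt{-1953 - 7 i \sqrt{299}} \approx 1.3688 - 44.214 i$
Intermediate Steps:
$A{\left(o \right)} = -145 + o$
$D = -1728$ ($D = 54 \left(-32\right) = -1728$)
$\sqrt{\left(A{\left(-80 \right)} - \sqrt{-11340 - 3311}\right) + D} = \sqrt{\left(\left(-145 - 80\right) - \sqrt{-11340 - 3311}\right) - 1728} = \sqrt{\left(-225 - \sqrt{-14651}\right) - 1728} = \sqrt{\left(-225 - 7 i \sqrt{299}\right) - 1728} = \sqrt{-1953 - 7 i \sqrt{299}}$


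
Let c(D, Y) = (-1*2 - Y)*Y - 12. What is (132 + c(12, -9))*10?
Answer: 570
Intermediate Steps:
c(D, Y) = -12 + Y*(-2 - Y) (c(D, Y) = (-2 - Y)*Y - 12 = Y*(-2 - Y) - 12 = -12 + Y*(-2 - Y))
(132 + c(12, -9))*10 = (132 + (-12 - 1*(-9)² - 2*(-9)))*10 = (132 + (-12 - 1*81 + 18))*10 = (132 + (-12 - 81 + 18))*10 = (132 - 75)*10 = 57*10 = 570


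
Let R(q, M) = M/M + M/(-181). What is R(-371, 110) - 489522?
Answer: -88603411/181 ≈ -4.8952e+5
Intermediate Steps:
R(q, M) = 1 - M/181 (R(q, M) = 1 + M*(-1/181) = 1 - M/181)
R(-371, 110) - 489522 = (1 - 1/181*110) - 489522 = (1 - 110/181) - 489522 = 71/181 - 489522 = -88603411/181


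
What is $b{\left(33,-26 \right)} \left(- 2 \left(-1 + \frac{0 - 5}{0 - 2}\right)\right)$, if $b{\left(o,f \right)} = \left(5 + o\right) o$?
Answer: $-3762$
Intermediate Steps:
$b{\left(o,f \right)} = o \left(5 + o\right)$
$b{\left(33,-26 \right)} \left(- 2 \left(-1 + \frac{0 - 5}{0 - 2}\right)\right) = 33 \left(5 + 33\right) \left(- 2 \left(-1 + \frac{0 - 5}{0 - 2}\right)\right) = 33 \cdot 38 \left(- 2 \left(-1 - \frac{5}{-2}\right)\right) = 1254 \left(- 2 \left(-1 - - \frac{5}{2}\right)\right) = 1254 \left(- 2 \left(-1 + \frac{5}{2}\right)\right) = 1254 \left(\left(-2\right) \frac{3}{2}\right) = 1254 \left(-3\right) = -3762$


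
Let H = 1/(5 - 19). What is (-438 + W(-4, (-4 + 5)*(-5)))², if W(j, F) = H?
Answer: 37613689/196 ≈ 1.9191e+5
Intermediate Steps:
H = -1/14 (H = 1/(-14) = -1/14 ≈ -0.071429)
W(j, F) = -1/14
(-438 + W(-4, (-4 + 5)*(-5)))² = (-438 - 1/14)² = (-6133/14)² = 37613689/196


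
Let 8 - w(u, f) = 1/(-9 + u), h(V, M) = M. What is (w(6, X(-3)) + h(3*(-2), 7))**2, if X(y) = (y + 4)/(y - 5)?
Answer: 2116/9 ≈ 235.11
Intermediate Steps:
X(y) = (4 + y)/(-5 + y)
w(u, f) = 8 - 1/(-9 + u)
(w(6, X(-3)) + h(3*(-2), 7))**2 = ((-73 + 8*6)/(-9 + 6) + 7)**2 = ((-73 + 48)/(-3) + 7)**2 = (-1/3*(-25) + 7)**2 = (25/3 + 7)**2 = (46/3)**2 = 2116/9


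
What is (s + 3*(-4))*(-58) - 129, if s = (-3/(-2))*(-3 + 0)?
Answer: 828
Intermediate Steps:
s = -9/2 (s = -3*(-1/2)*(-3) = (3/2)*(-3) = -9/2 ≈ -4.5000)
(s + 3*(-4))*(-58) - 129 = (-9/2 + 3*(-4))*(-58) - 129 = (-9/2 - 12)*(-58) - 129 = -33/2*(-58) - 129 = 957 - 129 = 828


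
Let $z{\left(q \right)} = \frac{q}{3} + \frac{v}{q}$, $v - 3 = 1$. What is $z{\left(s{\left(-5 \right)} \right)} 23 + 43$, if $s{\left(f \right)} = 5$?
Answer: $\frac{1496}{15} \approx 99.733$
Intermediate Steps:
$v = 4$ ($v = 3 + 1 = 4$)
$z{\left(q \right)} = \frac{4}{q} + \frac{q}{3}$ ($z{\left(q \right)} = \frac{q}{3} + \frac{4}{q} = \frac{4}{q} + \frac{q}{3}$)
$z{\left(s{\left(-5 \right)} \right)} 23 + 43 = \left(\frac{4}{5} + \frac{1}{3} \cdot 5\right) 23 + 43 = \left(4 \cdot \frac{1}{5} + \frac{5}{3}\right) 23 + 43 = \left(\frac{4}{5} + \frac{5}{3}\right) 23 + 43 = \frac{37}{15} \cdot 23 + 43 = \frac{851}{15} + 43 = \frac{1496}{15}$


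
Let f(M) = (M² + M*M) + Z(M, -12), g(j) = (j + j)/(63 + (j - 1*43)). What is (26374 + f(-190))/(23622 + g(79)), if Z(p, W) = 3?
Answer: 9759123/2338736 ≈ 4.1728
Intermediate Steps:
g(j) = 2*j/(20 + j) (g(j) = (2*j)/(63 + (j - 43)) = (2*j)/(63 + (-43 + j)) = (2*j)/(20 + j) = 2*j/(20 + j))
f(M) = 3 + 2*M² (f(M) = (M² + M*M) + 3 = (M² + M²) + 3 = 2*M² + 3 = 3 + 2*M²)
(26374 + f(-190))/(23622 + g(79)) = (26374 + (3 + 2*(-190)²))/(23622 + 2*79/(20 + 79)) = (26374 + (3 + 2*36100))/(23622 + 2*79/99) = (26374 + (3 + 72200))/(23622 + 2*79*(1/99)) = (26374 + 72203)/(23622 + 158/99) = 98577/(2338736/99) = 98577*(99/2338736) = 9759123/2338736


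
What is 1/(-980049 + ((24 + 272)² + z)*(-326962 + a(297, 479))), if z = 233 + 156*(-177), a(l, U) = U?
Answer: -1/19667336520 ≈ -5.0846e-11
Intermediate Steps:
z = -27379 (z = 233 - 27612 = -27379)
1/(-980049 + ((24 + 272)² + z)*(-326962 + a(297, 479))) = 1/(-980049 + ((24 + 272)² - 27379)*(-326962 + 479)) = 1/(-980049 + (296² - 27379)*(-326483)) = 1/(-980049 + (87616 - 27379)*(-326483)) = 1/(-980049 + 60237*(-326483)) = 1/(-980049 - 19666356471) = 1/(-19667336520) = -1/19667336520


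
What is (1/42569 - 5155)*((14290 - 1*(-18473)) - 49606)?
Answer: 3696081716542/42569 ≈ 8.6826e+7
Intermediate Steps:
(1/42569 - 5155)*((14290 - 1*(-18473)) - 49606) = (1/42569 - 5155)*((14290 + 18473) - 49606) = -219443194*(32763 - 49606)/42569 = -219443194/42569*(-16843) = 3696081716542/42569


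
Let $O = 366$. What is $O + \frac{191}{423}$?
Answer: $\frac{155009}{423} \approx 366.45$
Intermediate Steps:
$O + \frac{191}{423} = 366 + \frac{191}{423} = \frac{155009}{423}$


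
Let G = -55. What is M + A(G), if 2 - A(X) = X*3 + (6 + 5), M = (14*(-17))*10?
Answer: -2224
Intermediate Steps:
M = -2380 (M = -238*10 = -2380)
A(X) = -9 - 3*X (A(X) = 2 - (X*3 + (6 + 5)) = 2 - (3*X + 11) = 2 - (11 + 3*X) = 2 + (-11 - 3*X) = -9 - 3*X)
M + A(G) = -2380 + (-9 - 3*(-55)) = -2380 + (-9 + 165) = -2380 + 156 = -2224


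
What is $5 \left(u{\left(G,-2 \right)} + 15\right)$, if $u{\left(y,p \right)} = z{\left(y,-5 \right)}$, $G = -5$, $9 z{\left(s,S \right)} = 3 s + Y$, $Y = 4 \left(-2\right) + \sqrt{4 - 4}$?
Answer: $\frac{560}{9} \approx 62.222$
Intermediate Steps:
$Y = -8$ ($Y = -8 + \sqrt{0} = -8 + 0 = -8$)
$z{\left(s,S \right)} = - \frac{8}{9} + \frac{s}{3}$ ($z{\left(s,S \right)} = \frac{3 s - 8}{9} = \frac{-8 + 3 s}{9} = - \frac{8}{9} + \frac{s}{3}$)
$u{\left(y,p \right)} = - \frac{8}{9} + \frac{y}{3}$
$5 \left(u{\left(G,-2 \right)} + 15\right) = 5 \left(\left(- \frac{8}{9} + \frac{1}{3} \left(-5\right)\right) + 15\right) = 5 \left(\left(- \frac{8}{9} - \frac{5}{3}\right) + 15\right) = 5 \left(- \frac{23}{9} + 15\right) = 5 \cdot \frac{112}{9} = \frac{560}{9}$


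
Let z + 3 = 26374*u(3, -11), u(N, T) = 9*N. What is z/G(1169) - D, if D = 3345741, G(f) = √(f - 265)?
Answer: -3345741 + 712095*√226/452 ≈ -3.3221e+6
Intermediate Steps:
G(f) = √(-265 + f)
z = 712095 (z = -3 + 26374*(9*3) = -3 + 26374*27 = -3 + 712098 = 712095)
z/G(1169) - D = 712095/(√(-265 + 1169)) - 1*3345741 = 712095/(√904) - 3345741 = 712095/((2*√226)) - 3345741 = 712095*(√226/452) - 3345741 = 712095*√226/452 - 3345741 = -3345741 + 712095*√226/452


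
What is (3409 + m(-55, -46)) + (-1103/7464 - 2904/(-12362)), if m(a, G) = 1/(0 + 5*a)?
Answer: 43251453513791/12687120600 ≈ 3409.1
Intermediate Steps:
m(a, G) = 1/(5*a)
(3409 + m(-55, -46)) + (-1103/7464 - 2904/(-12362)) = (3409 + (⅕)/(-55)) + (-1103/7464 - 2904/(-12362)) = (3409 + (⅕)*(-1/55)) + (-1103*1/7464 - 2904*(-1/12362)) = (3409 - 1/275) + (-1103/7464 + 1452/6181) = 937474/275 + 4020085/46134984 = 43251453513791/12687120600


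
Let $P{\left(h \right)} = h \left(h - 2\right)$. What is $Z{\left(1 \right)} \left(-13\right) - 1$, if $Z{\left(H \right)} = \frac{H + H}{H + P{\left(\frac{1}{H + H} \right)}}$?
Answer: $-105$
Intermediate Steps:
$P{\left(h \right)} = h \left(-2 + h\right)$
$Z{\left(H \right)} = \frac{2 H}{H + \frac{-2 + \frac{1}{2 H}}{2 H}}$ ($Z{\left(H \right)} = \frac{H + H}{H + \frac{-2 + \frac{1}{H + H}}{H + H}} = \frac{2 H}{H + \frac{-2 + \frac{1}{2 H}}{2 H}}$)
$Z{\left(1 \right)} \left(-13\right) - 1 = \frac{8 \cdot 1^{3}}{1 - 4 + 4 \cdot 1^{3}} \left(-13\right) - 1 = 8 \cdot 1 \frac{1}{1 - 4 + 4 \cdot 1} \left(-13\right) - 1 = 8 \cdot 1 \frac{1}{1 - 4 + 4} \left(-13\right) - 1 = 8 \cdot 1 \cdot 1^{-1} \left(-13\right) - 1 = 8 \cdot 1 \cdot 1 \left(-13\right) - 1 = 8 \left(-13\right) - 1 = -104 - 1 = -105$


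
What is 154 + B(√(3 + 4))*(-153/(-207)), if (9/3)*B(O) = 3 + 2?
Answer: 10711/69 ≈ 155.23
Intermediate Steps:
B(O) = 5/3 (B(O) = (3 + 2)/3 = (⅓)*5 = 5/3)
154 + B(√(3 + 4))*(-153/(-207)) = 154 + 5*(-153/(-207))/3 = 154 + 5*(-153*(-1/207))/3 = 154 + (5/3)*(17/23) = 154 + 85/69 = 10711/69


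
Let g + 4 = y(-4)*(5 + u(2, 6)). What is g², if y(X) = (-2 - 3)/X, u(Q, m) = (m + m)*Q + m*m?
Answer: 95481/16 ≈ 5967.6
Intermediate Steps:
u(Q, m) = m² + 2*Q*m (u(Q, m) = (2*m)*Q + m² = 2*Q*m + m² = m² + 2*Q*m)
y(X) = -5/X
g = 309/4 (g = -4 + (-5/(-4))*(5 + 6*(6 + 2*2)) = -4 + (-5*(-¼))*(5 + 6*(6 + 4)) = -4 + 5*(5 + 6*10)/4 = -4 + 5*(5 + 60)/4 = -4 + (5/4)*65 = -4 + 325/4 = 309/4 ≈ 77.250)
g² = (309/4)² = 95481/16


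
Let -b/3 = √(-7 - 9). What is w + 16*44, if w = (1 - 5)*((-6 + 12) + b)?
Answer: 680 + 48*I ≈ 680.0 + 48.0*I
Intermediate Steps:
b = -12*I (b = -3*√(-7 - 9) = -12*I ≈ -12.0*I)
w = -24 + 48*I (w = (1 - 5)*((-6 + 12) - 12*I) = -4*(6 - 12*I) = -24 + 48*I ≈ -24.0 + 48.0*I)
w + 16*44 = (-24 + 48*I) + 16*44 = (-24 + 48*I) + 704 = 680 + 48*I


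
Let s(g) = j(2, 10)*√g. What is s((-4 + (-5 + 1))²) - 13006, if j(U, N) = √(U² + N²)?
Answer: -13006 + 16*√26 ≈ -12924.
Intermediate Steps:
j(U, N) = √(N² + U²)
s(g) = 2*√26*√g (s(g) = √(10² + 2²)*√g = √(100 + 4)*√g = √104*√g = (2*√26)*√g = 2*√26*√g)
s((-4 + (-5 + 1))²) - 13006 = 2*√26*√((-4 + (-5 + 1))²) - 13006 = 2*√26*√((-4 - 4)²) - 13006 = 2*√26*√((-8)²) - 13006 = 2*√26*√64 - 13006 = 2*√26*8 - 13006 = 16*√26 - 13006 = -13006 + 16*√26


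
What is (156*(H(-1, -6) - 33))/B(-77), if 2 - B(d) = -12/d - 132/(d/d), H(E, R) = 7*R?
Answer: -450450/5153 ≈ -87.415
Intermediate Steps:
B(d) = 134 + 12/d (B(d) = 2 - (-12/d - 132/(d/d)) = 2 - (-12/d - 132/1) = 2 - (-12/d - 132*1) = 2 - (-12/d - 132) = 2 - (-132 - 12/d) = 2 + (132 + 12/d) = 134 + 12/d)
(156*(H(-1, -6) - 33))/B(-77) = (156*(7*(-6) - 33))/(134 + 12/(-77)) = (156*(-42 - 33))/(134 + 12*(-1/77)) = (156*(-75))/(134 - 12/77) = -11700/10306/77 = -11700*77/10306 = -450450/5153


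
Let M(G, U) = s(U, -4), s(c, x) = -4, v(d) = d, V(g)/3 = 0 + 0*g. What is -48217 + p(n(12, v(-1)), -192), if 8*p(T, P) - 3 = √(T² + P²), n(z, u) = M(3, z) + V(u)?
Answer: -385733/8 + √2305/2 ≈ -48193.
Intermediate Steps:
V(g) = 0 (V(g) = 3*(0 + 0*g) = 3*(0 + 0) = 3*0 = 0)
M(G, U) = -4
n(z, u) = -4 (n(z, u) = -4 + 0 = -4)
p(T, P) = 3/8 + √(P² + T²)/8 (p(T, P) = 3/8 + √(T² + P²)/8 = 3/8 + √(P² + T²)/8)
-48217 + p(n(12, v(-1)), -192) = -48217 + (3/8 + √((-192)² + (-4)²)/8) = -48217 + (3/8 + √(36864 + 16)/8) = -48217 + (3/8 + √36880/8) = -48217 + (3/8 + (4*√2305)/8) = -48217 + (3/8 + √2305/2) = -385733/8 + √2305/2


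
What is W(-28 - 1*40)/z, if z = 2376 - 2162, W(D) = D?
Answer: -34/107 ≈ -0.31776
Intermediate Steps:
z = 214
W(-28 - 1*40)/z = (-28 - 1*40)/214 = (-28 - 40)*(1/214) = -68*1/214 = -34/107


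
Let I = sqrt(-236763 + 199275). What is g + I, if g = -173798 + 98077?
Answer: -75721 + 4*I*sqrt(2343) ≈ -75721.0 + 193.62*I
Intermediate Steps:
g = -75721
I = 4*I*sqrt(2343) (I = sqrt(-37488) = 4*I*sqrt(2343) ≈ 193.62*I)
g + I = -75721 + 4*I*sqrt(2343)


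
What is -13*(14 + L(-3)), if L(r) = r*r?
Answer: -299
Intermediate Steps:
L(r) = r²
-13*(14 + L(-3)) = -13*(14 + (-3)²) = -13*(14 + 9) = -13*23 = -299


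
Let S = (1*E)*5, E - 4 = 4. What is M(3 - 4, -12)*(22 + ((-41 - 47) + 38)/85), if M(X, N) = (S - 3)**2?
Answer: 498316/17 ≈ 29313.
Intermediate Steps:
E = 8 (E = 4 + 4 = 8)
S = 40 (S = (1*8)*5 = 8*5 = 40)
M(X, N) = 1369 (M(X, N) = (40 - 3)**2 = 37**2 = 1369)
M(3 - 4, -12)*(22 + ((-41 - 47) + 38)/85) = 1369*(22 + ((-41 - 47) + 38)/85) = 1369*(22 + (-88 + 38)*(1/85)) = 1369*(22 - 50*1/85) = 1369*(22 - 10/17) = 1369*(364/17) = 498316/17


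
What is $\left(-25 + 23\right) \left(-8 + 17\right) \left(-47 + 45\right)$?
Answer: $36$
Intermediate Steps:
$\left(-25 + 23\right) \left(-8 + 17\right) \left(-47 + 45\right) = \left(-2\right) 9 \left(-2\right) = \left(-18\right) \left(-2\right) = 36$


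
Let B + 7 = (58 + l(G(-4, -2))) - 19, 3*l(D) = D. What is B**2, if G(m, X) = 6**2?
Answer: 1936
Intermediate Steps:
G(m, X) = 36
l(D) = D/3
B = 44 (B = -7 + ((58 + (1/3)*36) - 19) = -7 + ((58 + 12) - 19) = -7 + (70 - 19) = -7 + 51 = 44)
B**2 = 44**2 = 1936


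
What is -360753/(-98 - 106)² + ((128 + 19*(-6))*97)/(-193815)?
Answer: -7775095247/896200560 ≈ -8.6756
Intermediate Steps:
-360753/(-98 - 106)² + ((128 + 19*(-6))*97)/(-193815) = -360753/((-204)²) + ((128 - 114)*97)*(-1/193815) = -360753/41616 + (14*97)*(-1/193815) = -360753*1/41616 + 1358*(-1/193815) = -120251/13872 - 1358/193815 = -7775095247/896200560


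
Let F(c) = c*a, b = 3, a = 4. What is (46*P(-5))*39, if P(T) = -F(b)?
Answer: -21528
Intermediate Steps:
F(c) = 4*c (F(c) = c*4 = 4*c)
P(T) = -12 (P(T) = -4*3 = -1*12 = -12)
(46*P(-5))*39 = (46*(-12))*39 = -552*39 = -21528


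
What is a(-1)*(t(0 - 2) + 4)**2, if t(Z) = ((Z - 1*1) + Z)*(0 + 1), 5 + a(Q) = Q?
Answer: -6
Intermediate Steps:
a(Q) = -5 + Q
t(Z) = -1 + 2*Z (t(Z) = ((Z - 1) + Z)*1 = ((-1 + Z) + Z)*1 = (-1 + 2*Z)*1 = -1 + 2*Z)
a(-1)*(t(0 - 2) + 4)**2 = (-5 - 1)*((-1 + 2*(0 - 2)) + 4)**2 = -6*((-1 + 2*(-2)) + 4)**2 = -6*((-1 - 4) + 4)**2 = -6*(-5 + 4)**2 = -6*(-1)**2 = -6*1 = -6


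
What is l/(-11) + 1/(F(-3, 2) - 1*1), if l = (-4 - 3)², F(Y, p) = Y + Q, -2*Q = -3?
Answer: -267/55 ≈ -4.8545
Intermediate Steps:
Q = 3/2 (Q = -½*(-3) = 3/2 ≈ 1.5000)
F(Y, p) = 3/2 + Y (F(Y, p) = Y + 3/2 = 3/2 + Y)
l = 49 (l = (-7)² = 49)
l/(-11) + 1/(F(-3, 2) - 1*1) = 49/(-11) + 1/((3/2 - 3) - 1*1) = 49*(-1/11) + 1/(-3/2 - 1) = -49/11 + 1/(-5/2) = -49/11 - ⅖ = -267/55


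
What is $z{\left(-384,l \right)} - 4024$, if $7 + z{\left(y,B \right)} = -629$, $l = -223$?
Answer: $-4660$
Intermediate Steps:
$z{\left(y,B \right)} = -636$ ($z{\left(y,B \right)} = -7 - 629 = -636$)
$z{\left(-384,l \right)} - 4024 = -636 - 4024 = -4660$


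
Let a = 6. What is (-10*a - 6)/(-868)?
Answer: 33/434 ≈ 0.076037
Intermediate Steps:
(-10*a - 6)/(-868) = (-10*6 - 6)/(-868) = (-60 - 6)*(-1/868) = -66*(-1/868) = 33/434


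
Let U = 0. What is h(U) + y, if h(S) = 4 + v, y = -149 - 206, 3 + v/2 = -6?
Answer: -369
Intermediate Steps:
v = -18 (v = -6 + 2*(-6) = -6 - 12 = -18)
y = -355
h(S) = -14 (h(S) = 4 - 18 = -14)
h(U) + y = -14 - 355 = -369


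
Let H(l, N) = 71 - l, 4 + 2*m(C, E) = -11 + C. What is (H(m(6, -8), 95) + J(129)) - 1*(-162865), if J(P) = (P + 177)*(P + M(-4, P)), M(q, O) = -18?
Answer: 393813/2 ≈ 1.9691e+5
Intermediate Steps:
m(C, E) = -15/2 + C/2 (m(C, E) = -2 + (-11 + C)/2 = -2 + (-11/2 + C/2) = -15/2 + C/2)
J(P) = (-18 + P)*(177 + P) (J(P) = (P + 177)*(P - 18) = (177 + P)*(-18 + P) = (-18 + P)*(177 + P))
(H(m(6, -8), 95) + J(129)) - 1*(-162865) = ((71 - (-15/2 + (½)*6)) + (-3186 + 129² + 159*129)) - 1*(-162865) = ((71 - (-15/2 + 3)) + (-3186 + 16641 + 20511)) + 162865 = ((71 - 1*(-9/2)) + 33966) + 162865 = ((71 + 9/2) + 33966) + 162865 = (151/2 + 33966) + 162865 = 68083/2 + 162865 = 393813/2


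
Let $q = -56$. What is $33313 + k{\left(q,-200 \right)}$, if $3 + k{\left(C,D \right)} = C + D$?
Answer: $33054$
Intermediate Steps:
$k{\left(C,D \right)} = -3 + C + D$ ($k{\left(C,D \right)} = -3 + \left(C + D\right) = -3 + C + D$)
$33313 + k{\left(q,-200 \right)} = 33313 - 259 = 33054$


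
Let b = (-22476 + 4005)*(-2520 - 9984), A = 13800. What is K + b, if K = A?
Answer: 230975184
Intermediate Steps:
K = 13800
b = 230961384 (b = -18471*(-12504) = 230961384)
K + b = 13800 + 230961384 = 230975184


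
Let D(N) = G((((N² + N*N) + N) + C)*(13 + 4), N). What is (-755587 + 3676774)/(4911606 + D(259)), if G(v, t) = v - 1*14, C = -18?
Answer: 2921187/7196443 ≈ 0.40592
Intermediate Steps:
G(v, t) = -14 + v (G(v, t) = v - 14 = -14 + v)
D(N) = -320 + 17*N + 34*N² (D(N) = -14 + (((N² + N*N) + N) - 18)*(13 + 4) = -14 + (((N² + N²) + N) - 18)*17 = -14 + ((2*N² + N) - 18)*17 = -14 + ((N + 2*N²) - 18)*17 = -14 + (-18 + N + 2*N²)*17 = -14 + (-306 + 17*N + 34*N²) = -320 + 17*N + 34*N²)
(-755587 + 3676774)/(4911606 + D(259)) = (-755587 + 3676774)/(4911606 + (-320 + 17*259 + 34*259²)) = 2921187/(4911606 + (-320 + 4403 + 34*67081)) = 2921187/(4911606 + (-320 + 4403 + 2280754)) = 2921187/(4911606 + 2284837) = 2921187/7196443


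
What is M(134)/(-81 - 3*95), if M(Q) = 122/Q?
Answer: -1/402 ≈ -0.0024876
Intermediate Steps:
M(134)/(-81 - 3*95) = (122/134)/(-81 - 3*95) = (122*(1/134))/(-81 - 285) = (61/67)/(-366) = (61/67)*(-1/366) = -1/402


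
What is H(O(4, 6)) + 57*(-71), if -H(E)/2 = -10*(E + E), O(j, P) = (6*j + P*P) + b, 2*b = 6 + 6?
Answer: -1407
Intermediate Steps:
b = 6 (b = (6 + 6)/2 = (½)*12 = 6)
O(j, P) = 6 + P² + 6*j (O(j, P) = (6*j + P*P) + 6 = (6*j + P²) + 6 = (P² + 6*j) + 6 = 6 + P² + 6*j)
H(E) = 40*E (H(E) = -(-20)*(E + E) = -(-20)*2*E = -(-40)*E = 40*E)
H(O(4, 6)) + 57*(-71) = 40*(6 + 6² + 6*4) + 57*(-71) = 40*(6 + 36 + 24) - 4047 = 40*66 - 4047 = 2640 - 4047 = -1407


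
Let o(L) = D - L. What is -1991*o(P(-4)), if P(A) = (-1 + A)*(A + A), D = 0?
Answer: 79640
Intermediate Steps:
P(A) = 2*A*(-1 + A) (P(A) = (-1 + A)*(2*A) = 2*A*(-1 + A))
o(L) = -L (o(L) = 0 - L = -L)
-1991*o(P(-4)) = -(-1991)*2*(-4)*(-1 - 4) = -(-1991)*2*(-4)*(-5) = -(-1991)*40 = -1991*(-40) = 79640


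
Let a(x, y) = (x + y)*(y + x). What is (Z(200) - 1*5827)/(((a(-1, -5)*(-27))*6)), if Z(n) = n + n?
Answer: 67/72 ≈ 0.93056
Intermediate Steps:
a(x, y) = (x + y)² (a(x, y) = (x + y)*(x + y) = (x + y)²)
Z(n) = 2*n
(Z(200) - 1*5827)/(((a(-1, -5)*(-27))*6)) = (2*200 - 1*5827)/((((-1 - 5)²*(-27))*6)) = (400 - 5827)/((((-6)²*(-27))*6)) = -5427/((36*(-27))*6) = -5427/((-972*6)) = -5427/(-5832) = -5427*(-1/5832) = 67/72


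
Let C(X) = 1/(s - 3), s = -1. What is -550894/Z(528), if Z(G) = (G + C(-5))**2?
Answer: -8814304/4456321 ≈ -1.9779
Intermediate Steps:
C(X) = -1/4 (C(X) = 1/(-1 - 3) = 1/(-4) = -1/4)
Z(G) = (-1/4 + G)**2 (Z(G) = (G - 1/4)**2 = (-1/4 + G)**2)
-550894/Z(528) = -550894*16/(-1 + 4*528)**2 = -550894*16/(-1 + 2112)**2 = -550894/((1/16)*2111**2) = -550894/((1/16)*4456321) = -550894/4456321/16 = -550894*16/4456321 = -8814304/4456321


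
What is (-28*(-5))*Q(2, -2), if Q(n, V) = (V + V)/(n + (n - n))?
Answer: -280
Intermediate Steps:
Q(n, V) = 2*V/n (Q(n, V) = (2*V)/(n + 0) = (2*V)/n = 2*V/n)
(-28*(-5))*Q(2, -2) = (-28*(-5))*(2*(-2)/2) = 140*(2*(-2)*(1/2)) = 140*(-2) = -280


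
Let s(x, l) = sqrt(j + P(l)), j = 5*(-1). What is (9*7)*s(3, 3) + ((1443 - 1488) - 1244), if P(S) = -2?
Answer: -1289 + 63*I*sqrt(7) ≈ -1289.0 + 166.68*I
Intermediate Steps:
j = -5
s(x, l) = I*sqrt(7) (s(x, l) = sqrt(-5 - 2) = sqrt(-7) = I*sqrt(7))
(9*7)*s(3, 3) + ((1443 - 1488) - 1244) = (9*7)*(I*sqrt(7)) + ((1443 - 1488) - 1244) = 63*(I*sqrt(7)) + (-45 - 1244) = 63*I*sqrt(7) - 1289 = -1289 + 63*I*sqrt(7)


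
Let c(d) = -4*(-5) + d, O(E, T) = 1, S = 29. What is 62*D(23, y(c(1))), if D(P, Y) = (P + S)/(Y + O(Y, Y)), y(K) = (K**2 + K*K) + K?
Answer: 403/113 ≈ 3.5664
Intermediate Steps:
c(d) = 20 + d
y(K) = K + 2*K**2 (y(K) = (K**2 + K**2) + K = 2*K**2 + K = K + 2*K**2)
D(P, Y) = (29 + P)/(1 + Y) (D(P, Y) = (P + 29)/(Y + 1) = (29 + P)/(1 + Y))
62*D(23, y(c(1))) = 62*((29 + 23)/(1 + (20 + 1)*(1 + 2*(20 + 1)))) = 62*(52/(1 + 21*(1 + 2*21))) = 62*(52/(1 + 21*(1 + 42))) = 62*(52/(1 + 21*43)) = 62*(52/(1 + 903)) = 62*(52/904) = 62*((1/904)*52) = 62*(13/226) = 403/113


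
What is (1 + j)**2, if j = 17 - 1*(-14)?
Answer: 1024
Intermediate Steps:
j = 31 (j = 17 + 14 = 31)
(1 + j)**2 = (1 + 31)**2 = 32**2 = 1024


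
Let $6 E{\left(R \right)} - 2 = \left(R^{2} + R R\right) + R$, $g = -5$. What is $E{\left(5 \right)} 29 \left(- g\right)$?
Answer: $\frac{2755}{2} \approx 1377.5$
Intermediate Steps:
$E{\left(R \right)} = \frac{1}{3} + \frac{R^{2}}{3} + \frac{R}{6}$ ($E{\left(R \right)} = \frac{1}{3} + \frac{\left(R^{2} + R R\right) + R}{6} = \frac{1}{3} + \frac{\left(R^{2} + R^{2}\right) + R}{6} = \frac{1}{3} + \frac{2 R^{2} + R}{6} = \frac{1}{3} + \frac{R + 2 R^{2}}{6} = \frac{1}{3} + \left(\frac{R^{2}}{3} + \frac{R}{6}\right) = \frac{1}{3} + \frac{R^{2}}{3} + \frac{R}{6}$)
$E{\left(5 \right)} 29 \left(- g\right) = \left(\frac{1}{3} + \frac{5^{2}}{3} + \frac{1}{6} \cdot 5\right) 29 \left(\left(-1\right) \left(-5\right)\right) = \left(\frac{1}{3} + \frac{1}{3} \cdot 25 + \frac{5}{6}\right) 29 \cdot 5 = \left(\frac{1}{3} + \frac{25}{3} + \frac{5}{6}\right) 29 \cdot 5 = \frac{19}{2} \cdot 29 \cdot 5 = \frac{551}{2} \cdot 5 = \frac{2755}{2}$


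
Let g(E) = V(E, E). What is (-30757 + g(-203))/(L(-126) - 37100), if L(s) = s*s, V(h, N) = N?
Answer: 3870/2653 ≈ 1.4587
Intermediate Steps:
g(E) = E
L(s) = s²
(-30757 + g(-203))/(L(-126) - 37100) = (-30757 - 203)/((-126)² - 37100) = -30960/(15876 - 37100) = -30960/(-21224) = -30960*(-1/21224) = 3870/2653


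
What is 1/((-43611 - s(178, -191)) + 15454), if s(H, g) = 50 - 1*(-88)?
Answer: -1/28295 ≈ -3.5342e-5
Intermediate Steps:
s(H, g) = 138 (s(H, g) = 50 + 88 = 138)
1/((-43611 - s(178, -191)) + 15454) = 1/((-43611 - 1*138) + 15454) = 1/((-43611 - 138) + 15454) = 1/(-43749 + 15454) = 1/(-28295) = -1/28295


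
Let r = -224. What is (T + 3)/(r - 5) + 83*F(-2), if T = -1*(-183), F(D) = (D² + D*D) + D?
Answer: 113856/229 ≈ 497.19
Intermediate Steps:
F(D) = D + 2*D² (F(D) = (D² + D²) + D = 2*D² + D = D + 2*D²)
T = 183
(T + 3)/(r - 5) + 83*F(-2) = (183 + 3)/(-224 - 5) + 83*(-2*(1 + 2*(-2))) = 186/(-229) + 83*(-2*(1 - 4)) = 186*(-1/229) + 83*(-2*(-3)) = -186/229 + 83*6 = -186/229 + 498 = 113856/229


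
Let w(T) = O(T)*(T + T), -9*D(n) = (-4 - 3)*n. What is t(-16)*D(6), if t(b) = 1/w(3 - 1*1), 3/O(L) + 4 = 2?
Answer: -7/9 ≈ -0.77778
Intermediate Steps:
O(L) = -3/2 (O(L) = 3/(-4 + 2) = 3/(-2) = 3*(-½) = -3/2)
D(n) = 7*n/9 (D(n) = -(-4 - 3)*n/9 = -(-7)*n/9 = 7*n/9)
w(T) = -3*T (w(T) = -3*(T + T)/2 = -3*T)
t(b) = -⅙ (t(b) = 1/(-3*(3 - 1*1)) = 1/(-3*(3 - 1)) = 1/(-3*2) = 1/(-6) = -⅙)
t(-16)*D(6) = -7*6/54 = -⅙*14/3 = -7/9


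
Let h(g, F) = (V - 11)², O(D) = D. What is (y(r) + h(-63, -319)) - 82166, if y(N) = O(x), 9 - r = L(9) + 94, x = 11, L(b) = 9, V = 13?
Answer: -82151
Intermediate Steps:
h(g, F) = 4 (h(g, F) = (13 - 11)² = 2² = 4)
r = -94 (r = 9 - (9 + 94) = 9 - 1*103 = 9 - 103 = -94)
y(N) = 11
(y(r) + h(-63, -319)) - 82166 = (11 + 4) - 82166 = 15 - 82166 = -82151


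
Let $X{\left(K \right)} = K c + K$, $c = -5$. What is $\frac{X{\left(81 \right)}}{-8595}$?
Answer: $\frac{36}{955} \approx 0.037696$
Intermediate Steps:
$X{\left(K \right)} = - 4 K$ ($X{\left(K \right)} = K \left(-5\right) + K = - 5 K + K = - 4 K$)
$\frac{X{\left(81 \right)}}{-8595} = \frac{\left(-4\right) 81}{-8595} = \left(-324\right) \left(- \frac{1}{8595}\right) = \frac{36}{955}$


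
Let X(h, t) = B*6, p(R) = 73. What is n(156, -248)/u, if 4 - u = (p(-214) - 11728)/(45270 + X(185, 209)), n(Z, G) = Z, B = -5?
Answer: 470496/12841 ≈ 36.640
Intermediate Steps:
X(h, t) = -30 (X(h, t) = -5*6 = -30)
u = 12841/3016 (u = 4 - (73 - 11728)/(45270 - 30) = 4 - (-11655)/45240 = 4 - 1*(-777/3016) = 4 + 777/3016 = 12841/3016 ≈ 4.2576)
n(156, -248)/u = 156/(12841/3016) = 156*(3016/12841) = 470496/12841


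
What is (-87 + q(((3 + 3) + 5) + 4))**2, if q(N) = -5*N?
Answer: 26244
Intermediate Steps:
(-87 + q(((3 + 3) + 5) + 4))**2 = (-87 - 5*(((3 + 3) + 5) + 4))**2 = (-87 - 5*((6 + 5) + 4))**2 = (-87 - 5*(11 + 4))**2 = (-87 - 5*15)**2 = (-87 - 75)**2 = (-162)**2 = 26244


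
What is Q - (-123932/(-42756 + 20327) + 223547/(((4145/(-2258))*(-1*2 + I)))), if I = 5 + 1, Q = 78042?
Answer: 20170555276467/185936410 ≈ 1.0848e+5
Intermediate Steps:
I = 6
Q - (-123932/(-42756 + 20327) + 223547/(((4145/(-2258))*(-1*2 + I)))) = 78042 - (-123932/(-42756 + 20327) + 223547/(((4145/(-2258))*(-1*2 + 6)))) = 78042 - (-123932/(-22429) + 223547/(((4145*(-1/2258))*(-2 + 6)))) = 78042 - (-123932*(-1/22429) + 223547/((-4145/2258*4))) = 78042 - (123932/22429 + 223547/(-8290/1129)) = 78042 - (123932/22429 + 223547*(-1129/8290)) = 78042 - (123932/22429 - 252384563/8290) = 78042 - 1*(-5659705967247/185936410) = 78042 + 5659705967247/185936410 = 20170555276467/185936410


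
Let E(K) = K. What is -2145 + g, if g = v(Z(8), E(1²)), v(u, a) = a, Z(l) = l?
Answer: -2144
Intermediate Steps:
g = 1 (g = 1² = 1)
-2145 + g = -2145 + 1 = -2144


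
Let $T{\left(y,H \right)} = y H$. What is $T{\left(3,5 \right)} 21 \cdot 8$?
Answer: $2520$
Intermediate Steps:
$T{\left(y,H \right)} = H y$
$T{\left(3,5 \right)} 21 \cdot 8 = 5 \cdot 3 \cdot 21 \cdot 8 = 15 \cdot 21 \cdot 8 = 315 \cdot 8 = 2520$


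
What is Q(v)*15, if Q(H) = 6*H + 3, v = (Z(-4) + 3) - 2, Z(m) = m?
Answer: -225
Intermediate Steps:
v = -3 (v = (-4 + 3) - 2 = -1 - 2 = -3)
Q(H) = 3 + 6*H
Q(v)*15 = (3 + 6*(-3))*15 = (3 - 18)*15 = -15*15 = -225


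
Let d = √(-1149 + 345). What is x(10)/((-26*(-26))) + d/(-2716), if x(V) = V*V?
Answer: 25/169 - I*√201/1358 ≈ 0.14793 - 0.01044*I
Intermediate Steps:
d = 2*I*√201 (d = √(-804) = 2*I*√201 ≈ 28.355*I)
x(V) = V²
x(10)/((-26*(-26))) + d/(-2716) = 10²/((-26*(-26))) + (2*I*√201)/(-2716) = 100/676 + (2*I*√201)*(-1/2716) = 100*(1/676) - I*√201/1358 = 25/169 - I*√201/1358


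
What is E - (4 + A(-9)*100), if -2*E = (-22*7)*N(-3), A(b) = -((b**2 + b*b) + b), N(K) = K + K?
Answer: 14834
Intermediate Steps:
N(K) = 2*K
A(b) = -b - 2*b**2 (A(b) = -((b**2 + b**2) + b) = -(2*b**2 + b) = -(b + 2*b**2) = -b - 2*b**2)
E = -462 (E = -(-22*7)*2*(-3)/2 = -(-77)*(-6) = -1/2*924 = -462)
E - (4 + A(-9)*100) = -462 - (4 - 1*(-9)*(1 + 2*(-9))*100) = -462 - (4 - 1*(-9)*(1 - 18)*100) = -462 - (4 - 1*(-9)*(-17)*100) = -462 - (4 - 153*100) = -462 - (4 - 15300) = -462 - 1*(-15296) = -462 + 15296 = 14834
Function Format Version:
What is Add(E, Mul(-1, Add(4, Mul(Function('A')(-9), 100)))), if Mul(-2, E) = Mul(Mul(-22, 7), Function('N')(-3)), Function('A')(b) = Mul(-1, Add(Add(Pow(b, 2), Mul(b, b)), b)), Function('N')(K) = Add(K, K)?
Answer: 14834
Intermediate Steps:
Function('N')(K) = Mul(2, K)
Function('A')(b) = Add(Mul(-1, b), Mul(-2, Pow(b, 2))) (Function('A')(b) = Mul(-1, Add(Add(Pow(b, 2), Pow(b, 2)), b)) = Mul(-1, Add(Mul(2, Pow(b, 2)), b)) = Mul(-1, Add(b, Mul(2, Pow(b, 2)))) = Add(Mul(-1, b), Mul(-2, Pow(b, 2))))
E = -462 (E = Mul(Rational(-1, 2), Mul(Mul(-22, 7), Mul(2, -3))) = Mul(Rational(-1, 2), Mul(-154, -6)) = Mul(Rational(-1, 2), 924) = -462)
Add(E, Mul(-1, Add(4, Mul(Function('A')(-9), 100)))) = Add(-462, Mul(-1, Add(4, Mul(Mul(-1, -9, Add(1, Mul(2, -9))), 100)))) = Add(-462, Mul(-1, Add(4, Mul(Mul(-1, -9, Add(1, -18)), 100)))) = Add(-462, Mul(-1, Add(4, Mul(Mul(-1, -9, -17), 100)))) = Add(-462, Mul(-1, Add(4, Mul(-153, 100)))) = Add(-462, Mul(-1, Add(4, -15300))) = Add(-462, Mul(-1, -15296)) = Add(-462, 15296) = 14834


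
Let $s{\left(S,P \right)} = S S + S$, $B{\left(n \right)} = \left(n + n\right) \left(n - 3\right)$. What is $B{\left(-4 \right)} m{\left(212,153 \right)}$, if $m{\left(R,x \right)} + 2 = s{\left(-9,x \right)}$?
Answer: $3920$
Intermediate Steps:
$B{\left(n \right)} = 2 n \left(-3 + n\right)$
$s{\left(S,P \right)} = S + S^{2}$ ($s{\left(S,P \right)} = S^{2} + S = S + S^{2}$)
$m{\left(R,x \right)} = 70$ ($m{\left(R,x \right)} = -2 - 9 \left(1 - 9\right) = -2 - -72 = -2 + 72 = 70$)
$B{\left(-4 \right)} m{\left(212,153 \right)} = 2 \left(-4\right) \left(-3 - 4\right) 70 = 2 \left(-4\right) \left(-7\right) 70 = 56 \cdot 70 = 3920$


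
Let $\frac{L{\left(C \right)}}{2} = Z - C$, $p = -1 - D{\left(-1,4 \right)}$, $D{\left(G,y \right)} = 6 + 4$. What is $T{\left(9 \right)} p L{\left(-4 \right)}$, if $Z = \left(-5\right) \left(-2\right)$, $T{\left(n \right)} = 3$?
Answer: $-924$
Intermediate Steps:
$D{\left(G,y \right)} = 10$
$Z = 10$
$p = -11$ ($p = -1 - 10 = -11$)
$L{\left(C \right)} = 20 - 2 C$ ($L{\left(C \right)} = 2 \left(10 - C\right) = 20 - 2 C$)
$T{\left(9 \right)} p L{\left(-4 \right)} = 3 \left(- 11 \left(20 - -8\right)\right) = 3 \left(- 11 \left(20 + 8\right)\right) = 3 \left(\left(-11\right) 28\right) = 3 \left(-308\right) = -924$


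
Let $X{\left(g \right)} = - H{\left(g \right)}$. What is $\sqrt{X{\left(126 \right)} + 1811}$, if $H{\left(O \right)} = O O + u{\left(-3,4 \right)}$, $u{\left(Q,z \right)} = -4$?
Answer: $i \sqrt{14061} \approx 118.58 i$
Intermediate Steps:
$H{\left(O \right)} = -4 + O^{2}$ ($H{\left(O \right)} = O O - 4 = O^{2} - 4 = -4 + O^{2}$)
$X{\left(g \right)} = 4 - g^{2}$ ($X{\left(g \right)} = - (-4 + g^{2}) = 4 - g^{2}$)
$\sqrt{X{\left(126 \right)} + 1811} = \sqrt{\left(4 - 126^{2}\right) + 1811} = \sqrt{\left(4 - 15876\right) + 1811} = \sqrt{-15872 + 1811} = \sqrt{-14061} = i \sqrt{14061}$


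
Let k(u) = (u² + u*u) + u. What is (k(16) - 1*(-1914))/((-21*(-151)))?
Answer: 814/1057 ≈ 0.77010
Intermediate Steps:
k(u) = u + 2*u² (k(u) = (u² + u²) + u = 2*u² + u = u + 2*u²)
(k(16) - 1*(-1914))/((-21*(-151))) = (16*(1 + 2*16) - 1*(-1914))/((-21*(-151))) = (16*(1 + 32) + 1914)/3171 = (16*33 + 1914)*(1/3171) = (528 + 1914)*(1/3171) = 2442*(1/3171) = 814/1057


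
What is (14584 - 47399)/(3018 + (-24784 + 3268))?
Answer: 32815/18498 ≈ 1.7740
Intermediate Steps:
(14584 - 47399)/(3018 + (-24784 + 3268)) = -32815/(3018 - 21516) = -32815/(-18498) = -32815*(-1/18498) = 32815/18498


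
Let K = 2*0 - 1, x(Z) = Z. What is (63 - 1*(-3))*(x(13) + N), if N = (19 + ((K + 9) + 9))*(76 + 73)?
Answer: 354882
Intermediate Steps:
K = -1 (K = 0 - 1 = -1)
N = 5364 (N = (19 + ((-1 + 9) + 9))*(76 + 73) = (19 + (8 + 9))*149 = (19 + 17)*149 = 36*149 = 5364)
(63 - 1*(-3))*(x(13) + N) = (63 - 1*(-3))*(13 + 5364) = (63 + 3)*5377 = 66*5377 = 354882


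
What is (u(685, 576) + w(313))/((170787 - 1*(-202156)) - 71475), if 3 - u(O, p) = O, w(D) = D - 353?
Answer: -361/150734 ≈ -0.0023949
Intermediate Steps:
w(D) = -353 + D
u(O, p) = 3 - O
(u(685, 576) + w(313))/((170787 - 1*(-202156)) - 71475) = ((3 - 1*685) + (-353 + 313))/((170787 - 1*(-202156)) - 71475) = ((3 - 685) - 40)/((170787 + 202156) - 71475) = (-682 - 40)/(372943 - 71475) = -722/301468 = -722*1/301468 = -361/150734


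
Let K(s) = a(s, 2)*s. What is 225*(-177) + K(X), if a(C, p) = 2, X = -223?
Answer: -40271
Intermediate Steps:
K(s) = 2*s
225*(-177) + K(X) = 225*(-177) + 2*(-223) = -39825 - 446 = -40271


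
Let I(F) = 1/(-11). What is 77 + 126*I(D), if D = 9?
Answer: 721/11 ≈ 65.545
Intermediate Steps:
I(F) = -1/11
77 + 126*I(D) = 77 + 126*(-1/11) = 77 - 126/11 = 721/11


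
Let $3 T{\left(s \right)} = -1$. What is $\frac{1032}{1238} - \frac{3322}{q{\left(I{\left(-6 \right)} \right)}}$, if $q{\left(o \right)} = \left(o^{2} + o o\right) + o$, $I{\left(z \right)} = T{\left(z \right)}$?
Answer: $\frac{18507378}{619} \approx 29899.0$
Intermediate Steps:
$T{\left(s \right)} = - \frac{1}{3}$ ($T{\left(s \right)} = \frac{1}{3} \left(-1\right) = - \frac{1}{3}$)
$I{\left(z \right)} = - \frac{1}{3}$
$q{\left(o \right)} = o + 2 o^{2}$ ($q{\left(o \right)} = \left(o^{2} + o^{2}\right) + o = 2 o^{2} + o = o + 2 o^{2}$)
$\frac{1032}{1238} - \frac{3322}{q{\left(I{\left(-6 \right)} \right)}} = \frac{1032}{1238} - \frac{3322}{\left(- \frac{1}{3}\right) \left(1 + 2 \left(- \frac{1}{3}\right)\right)} = 1032 \cdot \frac{1}{1238} - \frac{3322}{\left(- \frac{1}{3}\right) \left(1 - \frac{2}{3}\right)} = \frac{516}{619} - \frac{3322}{\left(- \frac{1}{3}\right) \frac{1}{3}} = \frac{516}{619} - \frac{3322}{- \frac{1}{9}} = \frac{516}{619} - -29898 = \frac{516}{619} + 29898 = \frac{18507378}{619}$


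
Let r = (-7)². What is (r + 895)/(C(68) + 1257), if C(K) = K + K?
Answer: 944/1393 ≈ 0.67767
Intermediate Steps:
C(K) = 2*K
r = 49
(r + 895)/(C(68) + 1257) = (49 + 895)/(2*68 + 1257) = 944/(136 + 1257) = 944/1393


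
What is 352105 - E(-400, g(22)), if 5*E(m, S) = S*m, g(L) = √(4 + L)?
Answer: 352105 + 80*√26 ≈ 3.5251e+5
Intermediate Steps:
E(m, S) = S*m/5 (E(m, S) = (S*m)/5 = S*m/5)
352105 - E(-400, g(22)) = 352105 - √(4 + 22)*(-400)/5 = 352105 - √26*(-400)/5 = 352105 - (-80)*√26 = 352105 + 80*√26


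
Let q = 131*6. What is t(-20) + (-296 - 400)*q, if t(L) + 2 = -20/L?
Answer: -547057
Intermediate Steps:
t(L) = -2 - 20/L
q = 786
t(-20) + (-296 - 400)*q = (-2 - 20/(-20)) + (-296 - 400)*786 = (-2 - 20*(-1/20)) - 696*786 = (-2 + 1) - 547056 = -1 - 547056 = -547057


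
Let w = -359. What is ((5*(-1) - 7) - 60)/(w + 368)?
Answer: -8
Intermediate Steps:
((5*(-1) - 7) - 60)/(w + 368) = ((5*(-1) - 7) - 60)/(-359 + 368) = ((-5 - 7) - 60)/9 = (-12 - 60)*(⅑) = -72*⅑ = -8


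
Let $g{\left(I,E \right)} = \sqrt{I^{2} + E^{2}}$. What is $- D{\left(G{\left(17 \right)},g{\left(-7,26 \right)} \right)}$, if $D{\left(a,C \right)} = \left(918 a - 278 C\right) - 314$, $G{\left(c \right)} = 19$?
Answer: $-17128 + 1390 \sqrt{29} \approx -9642.6$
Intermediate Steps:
$g{\left(I,E \right)} = \sqrt{E^{2} + I^{2}}$
$D{\left(a,C \right)} = -314 - 278 C + 918 a$ ($D{\left(a,C \right)} = \left(- 278 C + 918 a\right) - 314 = -314 - 278 C + 918 a$)
$- D{\left(G{\left(17 \right)},g{\left(-7,26 \right)} \right)} = - (-314 - 278 \sqrt{26^{2} + \left(-7\right)^{2}} + 918 \cdot 19) = - (-314 - 278 \sqrt{676 + 49} + 17442) = - (-314 - 278 \sqrt{725} + 17442) = - (-314 - 278 \cdot 5 \sqrt{29} + 17442) = - (-314 - 1390 \sqrt{29} + 17442) = - (17128 - 1390 \sqrt{29}) = -17128 + 1390 \sqrt{29}$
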